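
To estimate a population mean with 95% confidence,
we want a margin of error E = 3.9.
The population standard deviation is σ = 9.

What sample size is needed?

z_0.025 = 1.960
n = (z×σ/E)² = (1.960×9/3.9)²
n = 20.4582
Round up: n = 21

Answer: n = 21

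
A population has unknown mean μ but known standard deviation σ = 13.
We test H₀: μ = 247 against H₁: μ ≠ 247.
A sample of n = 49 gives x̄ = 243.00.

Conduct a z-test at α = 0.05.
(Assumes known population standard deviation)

Answer: z = -2.1539, reject H₀

Derivation:
Standard error: SE = σ/√n = 13/√49 = 1.8571
z-statistic: z = (x̄ - μ₀)/SE = (243.00 - 247)/1.8571 = -2.1539
Critical value: ±1.960
p-value = 0.0312
Decision: reject H₀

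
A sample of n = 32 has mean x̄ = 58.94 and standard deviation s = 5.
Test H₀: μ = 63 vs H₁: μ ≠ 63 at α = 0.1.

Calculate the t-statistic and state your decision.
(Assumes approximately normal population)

df = n - 1 = 31
SE = s/√n = 5/√32 = 0.8839
t = (x̄ - μ₀)/SE = (58.94 - 63)/0.8839 = -4.5933
Critical value: t_{0.05,31} = ±1.696
p-value ≈ 0.0001
Decision: reject H₀

Answer: t = -4.5933, reject H₀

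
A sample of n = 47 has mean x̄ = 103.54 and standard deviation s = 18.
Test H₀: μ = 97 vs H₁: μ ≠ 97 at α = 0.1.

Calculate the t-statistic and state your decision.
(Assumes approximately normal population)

df = n - 1 = 46
SE = s/√n = 18/√47 = 2.6256
t = (x̄ - μ₀)/SE = (103.54 - 97)/2.6256 = 2.4909
Critical value: t_{0.05,46} = ±1.679
p-value ≈ 0.0164
Decision: reject H₀

Answer: t = 2.4909, reject H₀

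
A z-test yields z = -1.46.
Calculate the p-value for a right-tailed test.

Answer: p-value ≈ 0.9279

Derivation:
For z = -1.46:
p = P(Z > -1.46) = 1 - Φ(-1.46) = 0.9279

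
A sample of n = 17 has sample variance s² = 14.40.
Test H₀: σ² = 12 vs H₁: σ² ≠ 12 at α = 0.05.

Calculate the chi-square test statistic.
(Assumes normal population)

df = n - 1 = 16
χ² = (n-1)s²/σ₀² = 16×14.40/12 = 19.2000
Critical values: χ²_{0.975,16} = 6.908, χ²_{0.025,16} = 28.845
Rejection region: χ² < 6.908 or χ² > 28.845
Decision: fail to reject H₀

Answer: χ² = 19.2000, fail to reject H₀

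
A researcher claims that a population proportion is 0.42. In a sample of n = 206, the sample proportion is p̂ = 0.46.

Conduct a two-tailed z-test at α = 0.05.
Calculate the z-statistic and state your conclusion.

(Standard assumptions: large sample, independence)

Answer: z = 1.1632, fail to reject H₀

Derivation:
H₀: p = 0.42, H₁: p ≠ 0.42
Standard error: SE = √(p₀(1-p₀)/n) = √(0.42×0.58/206) = 0.034388
z-statistic: z = (p̂ - p₀)/SE = (0.46 - 0.42)/0.034388 = 1.1632
Critical value: z_0.025 = ±1.960
p-value = 0.2447
Decision: fail to reject H₀ at α = 0.05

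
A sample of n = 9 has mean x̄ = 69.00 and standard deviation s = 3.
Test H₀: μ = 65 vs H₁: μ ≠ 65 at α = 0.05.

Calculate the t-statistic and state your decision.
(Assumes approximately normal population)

df = n - 1 = 8
SE = s/√n = 3/√9 = 1.0000
t = (x̄ - μ₀)/SE = (69.00 - 65)/1.0000 = 4.0000
Critical value: t_{0.025,8} = ±2.306
p-value ≈ 0.0039
Decision: reject H₀

Answer: t = 4.0000, reject H₀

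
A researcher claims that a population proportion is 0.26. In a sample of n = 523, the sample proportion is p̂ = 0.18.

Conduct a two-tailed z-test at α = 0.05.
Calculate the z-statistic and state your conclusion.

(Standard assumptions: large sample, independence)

H₀: p = 0.26, H₁: p ≠ 0.26
Standard error: SE = √(p₀(1-p₀)/n) = √(0.26×0.74/523) = 0.019180
z-statistic: z = (p̂ - p₀)/SE = (0.18 - 0.26)/0.019180 = -4.1710
Critical value: z_0.025 = ±1.960
p-value < 0.0001
Decision: reject H₀ at α = 0.05

Answer: z = -4.1710, reject H₀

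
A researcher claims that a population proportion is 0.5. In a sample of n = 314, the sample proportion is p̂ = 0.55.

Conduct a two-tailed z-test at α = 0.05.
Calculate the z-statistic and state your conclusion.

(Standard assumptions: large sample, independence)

H₀: p = 0.5, H₁: p ≠ 0.5
Standard error: SE = √(p₀(1-p₀)/n) = √(0.5×0.5/314) = 0.028217
z-statistic: z = (p̂ - p₀)/SE = (0.55 - 0.5)/0.028217 = 1.7720
Critical value: z_0.025 = ±1.960
p-value = 0.0764
Decision: fail to reject H₀ at α = 0.05

Answer: z = 1.7720, fail to reject H₀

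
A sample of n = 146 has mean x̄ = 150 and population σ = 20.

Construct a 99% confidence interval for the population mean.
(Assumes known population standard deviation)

Answer: (145.7362, 154.2638)

Derivation:
Confidence level: 99%, α = 0.01
z_0.005 = 2.576
SE = σ/√n = 20/√146 = 1.6552
Margin of error = 2.576 × 1.6552 = 4.2638
CI: x̄ ± margin = 150 ± 4.2638
CI: (145.7362, 154.2638)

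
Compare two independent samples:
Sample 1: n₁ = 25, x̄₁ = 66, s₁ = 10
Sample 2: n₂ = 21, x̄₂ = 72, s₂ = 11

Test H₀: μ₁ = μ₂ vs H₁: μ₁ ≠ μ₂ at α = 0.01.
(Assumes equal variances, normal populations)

Answer: t = -1.9367, fail to reject H₀

Derivation:
Pooled variance: s²_p = [24×10² + 20×11²]/(44) = 109.5455
s_p = 10.4664
SE = s_p×√(1/n₁ + 1/n₂) = 10.4664×√(1/25 + 1/21) = 3.0981
t = (x̄₁ - x̄₂)/SE = (66 - 72)/3.0981 = -1.9367
df = 44, t-critical = ±2.692
Decision: fail to reject H₀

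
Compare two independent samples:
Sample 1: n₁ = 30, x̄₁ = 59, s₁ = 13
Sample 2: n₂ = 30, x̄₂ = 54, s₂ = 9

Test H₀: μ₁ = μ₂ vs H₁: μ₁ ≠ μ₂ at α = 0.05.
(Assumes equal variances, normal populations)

Pooled variance: s²_p = [29×13² + 29×9²]/(58) = 125.0000
s_p = 11.1803
SE = s_p×√(1/n₁ + 1/n₂) = 11.1803×√(1/30 + 1/30) = 2.8867
t = (x̄₁ - x̄₂)/SE = (59 - 54)/2.8867 = 1.7321
df = 58, t-critical = ±2.002
Decision: fail to reject H₀

Answer: t = 1.7321, fail to reject H₀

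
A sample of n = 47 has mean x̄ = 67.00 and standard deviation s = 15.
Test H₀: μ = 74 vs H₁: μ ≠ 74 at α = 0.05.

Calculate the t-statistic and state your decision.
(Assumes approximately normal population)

df = n - 1 = 46
SE = s/√n = 15/√47 = 2.1880
t = (x̄ - μ₀)/SE = (67.00 - 74)/2.1880 = -3.1993
Critical value: t_{0.025,46} = ±2.013
p-value ≈ 0.0025
Decision: reject H₀

Answer: t = -3.1993, reject H₀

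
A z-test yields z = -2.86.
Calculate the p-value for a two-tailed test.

Answer: p-value ≈ 0.0042

Derivation:
For z = -2.86:
p = 2×P(Z > |-2.86|) = 2×(1 - Φ(2.86)) = 0.0042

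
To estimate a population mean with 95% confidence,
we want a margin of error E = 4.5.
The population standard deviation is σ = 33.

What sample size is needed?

Answer: n = 207

Derivation:
z_0.025 = 1.960
n = (z×σ/E)² = (1.960×33/4.5)²
n = 206.5927
Round up: n = 207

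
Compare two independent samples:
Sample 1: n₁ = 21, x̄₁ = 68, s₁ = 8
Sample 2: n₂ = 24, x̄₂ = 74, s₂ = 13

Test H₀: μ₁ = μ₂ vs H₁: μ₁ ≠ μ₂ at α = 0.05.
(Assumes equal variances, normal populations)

Pooled variance: s²_p = [20×8² + 23×13²]/(43) = 120.1628
s_p = 10.9619
SE = s_p×√(1/n₁ + 1/n₂) = 10.9619×√(1/21 + 1/24) = 3.2755
t = (x̄₁ - x̄₂)/SE = (68 - 74)/3.2755 = -1.8318
df = 43, t-critical = ±2.017
Decision: fail to reject H₀

Answer: t = -1.8318, fail to reject H₀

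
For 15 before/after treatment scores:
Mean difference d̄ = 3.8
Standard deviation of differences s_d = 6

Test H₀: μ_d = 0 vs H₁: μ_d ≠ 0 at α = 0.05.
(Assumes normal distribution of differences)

df = n - 1 = 14
SE = s_d/√n = 6/√15 = 1.5492
t = d̄/SE = 3.8/1.5492 = 2.4529
Critical value: t_{0.025,14} = ±2.145
p-value ≈ 0.0279
Decision: reject H₀

Answer: t = 2.4529, reject H₀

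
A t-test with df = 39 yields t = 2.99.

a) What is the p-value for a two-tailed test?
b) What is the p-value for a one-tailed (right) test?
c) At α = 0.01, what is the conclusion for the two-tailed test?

Using t-distribution with df = 39:
a) Two-tailed: p = 2×P(T > 2.99) = 0.0048
b) One-tailed: p = P(T > 2.99) = 0.0024
c) 0.0048 < 0.01, reject H₀

Answer: a) 0.0048, b) 0.0024, c) reject H₀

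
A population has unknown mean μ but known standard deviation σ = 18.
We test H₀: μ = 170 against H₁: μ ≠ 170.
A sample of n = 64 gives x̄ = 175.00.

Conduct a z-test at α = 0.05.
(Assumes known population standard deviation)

Answer: z = 2.2222, reject H₀

Derivation:
Standard error: SE = σ/√n = 18/√64 = 2.2500
z-statistic: z = (x̄ - μ₀)/SE = (175.00 - 170)/2.2500 = 2.2222
Critical value: ±1.960
p-value = 0.0263
Decision: reject H₀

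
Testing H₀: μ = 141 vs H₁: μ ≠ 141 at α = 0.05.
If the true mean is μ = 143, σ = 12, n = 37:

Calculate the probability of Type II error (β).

Answer: β ≈ 0.8265

Derivation:
SE = σ/√n = 12/√37 = 1.9728
Critical values: μ₀ ± z_0.025×SE = 141 ± 1.960×1.9728
Acceptance region: (137.1333, 144.8667)
Under H₁ (μ = 143): z_high = (144.8667 - 143)/1.9728 = 0.9462, z_low = (137.1333 - 143)/1.9728 = -2.9738
β = P(not reject | H₁) = Φ(0.9462) - Φ(-2.9738) ≈ 0.8265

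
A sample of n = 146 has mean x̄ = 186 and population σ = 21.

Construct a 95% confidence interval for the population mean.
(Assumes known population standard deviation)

Answer: (182.5935, 189.4065)

Derivation:
Confidence level: 95%, α = 0.05
z_0.025 = 1.960
SE = σ/√n = 21/√146 = 1.7380
Margin of error = 1.960 × 1.7380 = 3.4065
CI: x̄ ± margin = 186 ± 3.4065
CI: (182.5935, 189.4065)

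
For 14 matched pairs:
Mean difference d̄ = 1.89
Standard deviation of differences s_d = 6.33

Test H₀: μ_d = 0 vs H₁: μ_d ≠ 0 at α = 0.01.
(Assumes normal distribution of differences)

Answer: t = 1.1172, fail to reject H₀

Derivation:
df = n - 1 = 13
SE = s_d/√n = 6.33/√14 = 1.6918
t = d̄/SE = 1.89/1.6918 = 1.1172
Critical value: t_{0.005,13} = ±3.012
p-value ≈ 0.2841
Decision: fail to reject H₀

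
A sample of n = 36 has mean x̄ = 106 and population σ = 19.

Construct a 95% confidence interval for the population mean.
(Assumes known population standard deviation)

Confidence level: 95%, α = 0.05
z_0.025 = 1.960
SE = σ/√n = 19/√36 = 3.1667
Margin of error = 1.960 × 3.1667 = 6.2067
CI: x̄ ± margin = 106 ± 6.2067
CI: (99.7933, 112.2067)

Answer: (99.7933, 112.2067)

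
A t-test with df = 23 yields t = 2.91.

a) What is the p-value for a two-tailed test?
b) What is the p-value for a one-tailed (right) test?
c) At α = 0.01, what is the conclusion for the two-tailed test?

Answer: a) 0.0079, b) 0.0039, c) reject H₀

Derivation:
Using t-distribution with df = 23:
a) Two-tailed: p = 2×P(T > 2.91) = 0.0079
b) One-tailed: p = P(T > 2.91) = 0.0039
c) 0.0079 < 0.01, reject H₀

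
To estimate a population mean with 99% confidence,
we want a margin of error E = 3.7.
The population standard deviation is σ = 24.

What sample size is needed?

Answer: n = 280

Derivation:
z_0.005 = 2.576
n = (z×σ/E)² = (2.576×24/3.7)²
n = 279.1970
Round up: n = 280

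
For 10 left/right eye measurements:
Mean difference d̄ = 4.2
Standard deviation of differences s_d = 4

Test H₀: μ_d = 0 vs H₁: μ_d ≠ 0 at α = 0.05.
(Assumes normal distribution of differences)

df = n - 1 = 9
SE = s_d/√n = 4/√10 = 1.2649
t = d̄/SE = 4.2/1.2649 = 3.3204
Critical value: t_{0.025,9} = ±2.262
p-value ≈ 0.0089
Decision: reject H₀

Answer: t = 3.3204, reject H₀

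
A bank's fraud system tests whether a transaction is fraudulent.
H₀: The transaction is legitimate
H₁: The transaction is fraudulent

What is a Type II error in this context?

Answer: Allowing a fraudulent transaction to go through

Derivation:
Type I error: rejecting H₀ when it is actually true (false positive).
Type II error: failing to reject H₀ when H₁ is actually true (false negative).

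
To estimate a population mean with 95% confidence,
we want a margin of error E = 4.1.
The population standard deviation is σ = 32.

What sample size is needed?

Answer: n = 235

Derivation:
z_0.025 = 1.960
n = (z×σ/E)² = (1.960×32/4.1)²
n = 234.0154
Round up: n = 235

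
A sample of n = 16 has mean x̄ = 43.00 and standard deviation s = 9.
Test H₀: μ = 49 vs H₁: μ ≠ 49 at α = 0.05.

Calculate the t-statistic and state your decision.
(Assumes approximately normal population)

df = n - 1 = 15
SE = s/√n = 9/√16 = 2.2500
t = (x̄ - μ₀)/SE = (43.00 - 49)/2.2500 = -2.6667
Critical value: t_{0.025,15} = ±2.131
p-value ≈ 0.0176
Decision: reject H₀

Answer: t = -2.6667, reject H₀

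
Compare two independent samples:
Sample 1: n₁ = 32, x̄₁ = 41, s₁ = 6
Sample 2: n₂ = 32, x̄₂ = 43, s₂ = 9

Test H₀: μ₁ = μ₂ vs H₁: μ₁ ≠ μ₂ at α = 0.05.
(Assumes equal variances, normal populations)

Answer: t = -1.0460, fail to reject H₀

Derivation:
Pooled variance: s²_p = [31×6² + 31×9²]/(62) = 58.5000
s_p = 7.6485
SE = s_p×√(1/n₁ + 1/n₂) = 7.6485×√(1/32 + 1/32) = 1.9121
t = (x̄₁ - x̄₂)/SE = (41 - 43)/1.9121 = -1.0460
df = 62, t-critical = ±1.999
Decision: fail to reject H₀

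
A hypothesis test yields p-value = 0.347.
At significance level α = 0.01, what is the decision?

Compare p-value to α:
0.347 ≥ 0.01
Decision: fail to reject H₀

Answer: fail to reject H₀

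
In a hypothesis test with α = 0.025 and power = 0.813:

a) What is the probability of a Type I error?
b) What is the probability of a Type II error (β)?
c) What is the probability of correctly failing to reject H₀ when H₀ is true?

Answer: a) 0.025, b) 0.187, c) 0.975

Derivation:
a) Type I error probability = α = 0.025
b) Power = P(reject H₀ | H₁ true) = 1 - β = 0.813, so Type II error probability = β = 1 - Power = 0.187
c) P(fail to reject H₀ | H₀ true) = 1 - α = 0.975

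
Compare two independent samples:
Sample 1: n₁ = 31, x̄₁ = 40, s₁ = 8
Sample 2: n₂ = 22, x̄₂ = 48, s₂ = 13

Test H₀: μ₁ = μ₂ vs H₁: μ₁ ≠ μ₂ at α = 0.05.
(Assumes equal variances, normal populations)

Answer: t = -2.7712, reject H₀

Derivation:
Pooled variance: s²_p = [30×8² + 21×13²]/(51) = 107.2353
s_p = 10.3554
SE = s_p×√(1/n₁ + 1/n₂) = 10.3554×√(1/31 + 1/22) = 2.8868
t = (x̄₁ - x̄₂)/SE = (40 - 48)/2.8868 = -2.7712
df = 51, t-critical = ±2.008
Decision: reject H₀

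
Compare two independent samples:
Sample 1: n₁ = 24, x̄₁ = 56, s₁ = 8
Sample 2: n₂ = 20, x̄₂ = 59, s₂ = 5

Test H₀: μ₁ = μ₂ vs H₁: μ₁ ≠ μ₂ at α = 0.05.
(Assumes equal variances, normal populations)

Answer: t = -1.4553, fail to reject H₀

Derivation:
Pooled variance: s²_p = [23×8² + 19×5²]/(42) = 46.3571
s_p = 6.8086
SE = s_p×√(1/n₁ + 1/n₂) = 6.8086×√(1/24 + 1/20) = 2.0614
t = (x̄₁ - x̄₂)/SE = (56 - 59)/2.0614 = -1.4553
df = 42, t-critical = ±2.018
Decision: fail to reject H₀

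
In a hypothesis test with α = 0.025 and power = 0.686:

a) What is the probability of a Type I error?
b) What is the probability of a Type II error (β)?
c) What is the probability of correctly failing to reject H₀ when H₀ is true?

Answer: a) 0.025, b) 0.314, c) 0.975

Derivation:
a) Type I error probability = α = 0.025
b) Power = P(reject H₀ | H₁ true) = 1 - β = 0.686, so Type II error probability = β = 1 - Power = 0.314
c) P(fail to reject H₀ | H₀ true) = 1 - α = 0.975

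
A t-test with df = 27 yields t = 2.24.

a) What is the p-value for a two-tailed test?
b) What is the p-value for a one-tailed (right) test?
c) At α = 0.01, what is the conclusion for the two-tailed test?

Answer: a) 0.0335, b) 0.0168, c) fail to reject H₀

Derivation:
Using t-distribution with df = 27:
a) Two-tailed: p = 2×P(T > 2.24) = 0.0335
b) One-tailed: p = P(T > 2.24) = 0.0168
c) 0.0335 ≥ 0.01, fail to reject H₀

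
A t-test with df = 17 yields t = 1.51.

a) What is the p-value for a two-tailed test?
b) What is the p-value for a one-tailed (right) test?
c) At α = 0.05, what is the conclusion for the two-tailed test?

Using t-distribution with df = 17:
a) Two-tailed: p = 2×P(T > 1.51) = 0.1494
b) One-tailed: p = P(T > 1.51) = 0.0747
c) 0.1494 ≥ 0.05, fail to reject H₀

Answer: a) 0.1494, b) 0.0747, c) fail to reject H₀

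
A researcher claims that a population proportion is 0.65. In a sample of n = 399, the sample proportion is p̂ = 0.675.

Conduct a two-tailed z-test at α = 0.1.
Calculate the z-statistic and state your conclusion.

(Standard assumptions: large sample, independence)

H₀: p = 0.65, H₁: p ≠ 0.65
Standard error: SE = √(p₀(1-p₀)/n) = √(0.65×0.35/399) = 0.023878
z-statistic: z = (p̂ - p₀)/SE = (0.675 - 0.65)/0.023878 = 1.0470
Critical value: z_0.05 = ±1.645
p-value = 0.2951
Decision: fail to reject H₀ at α = 0.1

Answer: z = 1.0470, fail to reject H₀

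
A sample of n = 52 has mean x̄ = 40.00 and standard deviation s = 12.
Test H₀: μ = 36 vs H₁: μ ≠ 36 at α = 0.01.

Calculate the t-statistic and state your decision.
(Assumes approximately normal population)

Answer: t = 2.4037, fail to reject H₀

Derivation:
df = n - 1 = 51
SE = s/√n = 12/√52 = 1.6641
t = (x̄ - μ₀)/SE = (40.00 - 36)/1.6641 = 2.4037
Critical value: t_{0.005,51} = ±2.676
p-value ≈ 0.0199
Decision: fail to reject H₀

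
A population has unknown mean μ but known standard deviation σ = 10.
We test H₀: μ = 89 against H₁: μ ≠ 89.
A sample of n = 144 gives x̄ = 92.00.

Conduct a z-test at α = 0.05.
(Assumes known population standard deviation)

Standard error: SE = σ/√n = 10/√144 = 0.8333
z-statistic: z = (x̄ - μ₀)/SE = (92.00 - 89)/0.8333 = 3.6001
Critical value: ±1.960
p-value = 0.0003
Decision: reject H₀

Answer: z = 3.6001, reject H₀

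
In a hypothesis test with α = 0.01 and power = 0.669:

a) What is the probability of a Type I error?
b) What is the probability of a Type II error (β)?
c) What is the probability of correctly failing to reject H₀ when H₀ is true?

a) Type I error probability = α = 0.01
b) Power = P(reject H₀ | H₁ true) = 1 - β = 0.669, so Type II error probability = β = 1 - Power = 0.331
c) P(fail to reject H₀ | H₀ true) = 1 - α = 0.99

Answer: a) 0.01, b) 0.331, c) 0.99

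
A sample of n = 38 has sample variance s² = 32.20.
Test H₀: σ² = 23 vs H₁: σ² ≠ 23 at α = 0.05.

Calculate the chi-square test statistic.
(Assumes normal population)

df = n - 1 = 37
χ² = (n-1)s²/σ₀² = 37×32.20/23 = 51.8000
Critical values: χ²_{0.975,37} = 22.106, χ²_{0.025,37} = 55.668
Rejection region: χ² < 22.106 or χ² > 55.668
Decision: fail to reject H₀

Answer: χ² = 51.8000, fail to reject H₀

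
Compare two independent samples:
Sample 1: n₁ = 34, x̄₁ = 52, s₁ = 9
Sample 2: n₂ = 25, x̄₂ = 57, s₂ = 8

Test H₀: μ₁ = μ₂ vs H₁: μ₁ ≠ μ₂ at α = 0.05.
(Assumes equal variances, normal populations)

Answer: t = -2.2086, reject H₀

Derivation:
Pooled variance: s²_p = [33×9² + 24×8²]/(57) = 73.8421
s_p = 8.5931
SE = s_p×√(1/n₁ + 1/n₂) = 8.5931×√(1/34 + 1/25) = 2.2639
t = (x̄₁ - x̄₂)/SE = (52 - 57)/2.2639 = -2.2086
df = 57, t-critical = ±2.002
Decision: reject H₀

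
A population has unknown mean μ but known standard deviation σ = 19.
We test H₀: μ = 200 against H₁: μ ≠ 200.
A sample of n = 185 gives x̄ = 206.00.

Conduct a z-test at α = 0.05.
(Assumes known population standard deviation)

Standard error: SE = σ/√n = 19/√185 = 1.3969
z-statistic: z = (x̄ - μ₀)/SE = (206.00 - 200)/1.3969 = 4.2952
Critical value: ±1.960
p-value < 0.0001
Decision: reject H₀

Answer: z = 4.2952, reject H₀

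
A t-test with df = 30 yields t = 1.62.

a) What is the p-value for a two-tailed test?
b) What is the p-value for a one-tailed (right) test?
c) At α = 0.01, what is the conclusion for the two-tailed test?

Answer: a) 0.1157, b) 0.0578, c) fail to reject H₀

Derivation:
Using t-distribution with df = 30:
a) Two-tailed: p = 2×P(T > 1.62) = 0.1157
b) One-tailed: p = P(T > 1.62) = 0.0578
c) 0.1157 ≥ 0.01, fail to reject H₀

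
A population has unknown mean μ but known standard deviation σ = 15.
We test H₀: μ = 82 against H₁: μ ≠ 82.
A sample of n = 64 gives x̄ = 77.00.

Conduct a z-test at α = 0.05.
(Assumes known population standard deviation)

Standard error: SE = σ/√n = 15/√64 = 1.8750
z-statistic: z = (x̄ - μ₀)/SE = (77.00 - 82)/1.8750 = -2.6667
Critical value: ±1.960
p-value = 0.0077
Decision: reject H₀

Answer: z = -2.6667, reject H₀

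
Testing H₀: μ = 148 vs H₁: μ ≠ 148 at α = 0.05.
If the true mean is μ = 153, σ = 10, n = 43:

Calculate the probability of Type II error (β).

SE = σ/√n = 10/√43 = 1.5250
Critical values: μ₀ ± z_0.025×SE = 148 ± 1.960×1.5250
Acceptance region: (145.0110, 150.9890)
Under H₁ (μ = 153): z_high = (150.9890 - 153)/1.5250 = -1.3187, z_low = (145.0110 - 153)/1.5250 = -5.2387
β = P(not reject | H₁) = Φ(-1.3187) - Φ(-5.2387) ≈ 0.0936

Answer: β ≈ 0.0936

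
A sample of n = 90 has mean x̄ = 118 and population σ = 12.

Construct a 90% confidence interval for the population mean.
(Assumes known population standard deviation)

Confidence level: 90%, α = 0.1
z_0.05 = 1.645
SE = σ/√n = 12/√90 = 1.2649
Margin of error = 1.645 × 1.2649 = 2.0808
CI: x̄ ± margin = 118 ± 2.0808
CI: (115.9192, 120.0808)

Answer: (115.9192, 120.0808)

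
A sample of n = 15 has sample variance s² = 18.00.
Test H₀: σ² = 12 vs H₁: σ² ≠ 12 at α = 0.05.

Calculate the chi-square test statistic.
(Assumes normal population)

df = n - 1 = 14
χ² = (n-1)s²/σ₀² = 14×18.00/12 = 21.0000
Critical values: χ²_{0.975,14} = 5.629, χ²_{0.025,14} = 26.119
Rejection region: χ² < 5.629 or χ² > 26.119
Decision: fail to reject H₀

Answer: χ² = 21.0000, fail to reject H₀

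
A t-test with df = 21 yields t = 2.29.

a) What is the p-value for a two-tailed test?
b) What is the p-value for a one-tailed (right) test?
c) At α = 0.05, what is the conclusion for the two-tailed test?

Answer: a) 0.0325, b) 0.0162, c) reject H₀

Derivation:
Using t-distribution with df = 21:
a) Two-tailed: p = 2×P(T > 2.29) = 0.0325
b) One-tailed: p = P(T > 2.29) = 0.0162
c) 0.0325 < 0.05, reject H₀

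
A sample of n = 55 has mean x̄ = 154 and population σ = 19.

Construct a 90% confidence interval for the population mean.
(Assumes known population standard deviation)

Answer: (149.7855, 158.2145)

Derivation:
Confidence level: 90%, α = 0.1
z_0.05 = 1.645
SE = σ/√n = 19/√55 = 2.5620
Margin of error = 1.645 × 2.5620 = 4.2145
CI: x̄ ± margin = 154 ± 4.2145
CI: (149.7855, 158.2145)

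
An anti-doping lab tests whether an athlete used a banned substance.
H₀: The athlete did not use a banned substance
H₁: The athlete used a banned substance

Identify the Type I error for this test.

Answer: Falsely accusing a clean athlete of doping

Derivation:
Type I error: rejecting H₀ when it is actually true (false positive).
Type II error: failing to reject H₀ when H₁ is actually true (false negative).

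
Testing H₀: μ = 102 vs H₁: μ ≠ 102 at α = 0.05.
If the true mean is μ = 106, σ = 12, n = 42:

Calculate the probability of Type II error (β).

SE = σ/√n = 12/√42 = 1.8516
Critical values: μ₀ ± z_0.025×SE = 102 ± 1.960×1.8516
Acceptance region: (98.3709, 105.6291)
Under H₁ (μ = 106): z_high = (105.6291 - 106)/1.8516 = -0.2003, z_low = (98.3709 - 106)/1.8516 = -4.1203
β = P(not reject | H₁) = Φ(-0.2003) - Φ(-4.1203) ≈ 0.4206

Answer: β ≈ 0.4206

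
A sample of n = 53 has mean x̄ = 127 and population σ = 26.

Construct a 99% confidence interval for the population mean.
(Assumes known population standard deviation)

Answer: (117.8001, 136.1999)

Derivation:
Confidence level: 99%, α = 0.01
z_0.005 = 2.576
SE = σ/√n = 26/√53 = 3.5714
Margin of error = 2.576 × 3.5714 = 9.1999
CI: x̄ ± margin = 127 ± 9.1999
CI: (117.8001, 136.1999)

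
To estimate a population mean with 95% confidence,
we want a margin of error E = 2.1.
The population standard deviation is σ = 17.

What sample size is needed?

z_0.025 = 1.960
n = (z×σ/E)² = (1.960×17/2.1)²
n = 251.7511
Round up: n = 252

Answer: n = 252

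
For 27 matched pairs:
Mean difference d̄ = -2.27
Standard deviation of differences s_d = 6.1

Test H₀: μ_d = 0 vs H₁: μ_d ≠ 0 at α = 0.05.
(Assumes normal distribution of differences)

Answer: t = -1.9337, fail to reject H₀

Derivation:
df = n - 1 = 26
SE = s_d/√n = 6.1/√27 = 1.1739
t = d̄/SE = -2.27/1.1739 = -1.9337
Critical value: t_{0.025,26} = ±2.056
p-value ≈ 0.0641
Decision: fail to reject H₀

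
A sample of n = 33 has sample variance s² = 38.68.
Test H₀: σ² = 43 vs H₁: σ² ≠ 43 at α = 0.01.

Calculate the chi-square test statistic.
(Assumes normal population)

Answer: χ² = 28.7851, fail to reject H₀

Derivation:
df = n - 1 = 32
χ² = (n-1)s²/σ₀² = 32×38.68/43 = 28.7851
Critical values: χ²_{0.995,32} = 15.134, χ²_{0.005,32} = 56.328
Rejection region: χ² < 15.134 or χ² > 56.328
Decision: fail to reject H₀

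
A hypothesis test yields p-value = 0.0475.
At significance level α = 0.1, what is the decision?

Compare p-value to α:
0.0475 < 0.1
Decision: reject H₀

Answer: reject H₀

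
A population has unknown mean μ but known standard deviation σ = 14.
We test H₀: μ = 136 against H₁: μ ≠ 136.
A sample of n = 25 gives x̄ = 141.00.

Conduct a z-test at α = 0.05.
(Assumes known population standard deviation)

Standard error: SE = σ/√n = 14/√25 = 2.8000
z-statistic: z = (x̄ - μ₀)/SE = (141.00 - 136)/2.8000 = 1.7857
Critical value: ±1.960
p-value = 0.0741
Decision: fail to reject H₀

Answer: z = 1.7857, fail to reject H₀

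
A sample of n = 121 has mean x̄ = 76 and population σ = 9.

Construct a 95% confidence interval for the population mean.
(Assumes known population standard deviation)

Answer: (74.3963, 77.6037)

Derivation:
Confidence level: 95%, α = 0.05
z_0.025 = 1.960
SE = σ/√n = 9/√121 = 0.8182
Margin of error = 1.960 × 0.8182 = 1.6037
CI: x̄ ± margin = 76 ± 1.6037
CI: (74.3963, 77.6037)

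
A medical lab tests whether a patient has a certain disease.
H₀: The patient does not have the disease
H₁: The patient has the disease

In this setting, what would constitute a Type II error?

Answer: Failing to diagnose a patient who actually has the disease (false negative)

Derivation:
Type I error: rejecting H₀ when it is actually true (false positive).
Type II error: failing to reject H₀ when H₁ is actually true (false negative).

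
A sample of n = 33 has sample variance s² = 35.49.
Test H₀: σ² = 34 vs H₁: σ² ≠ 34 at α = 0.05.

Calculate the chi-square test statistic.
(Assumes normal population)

df = n - 1 = 32
χ² = (n-1)s²/σ₀² = 32×35.49/34 = 33.4024
Critical values: χ²_{0.975,32} = 18.291, χ²_{0.025,32} = 49.480
Rejection region: χ² < 18.291 or χ² > 49.480
Decision: fail to reject H₀

Answer: χ² = 33.4024, fail to reject H₀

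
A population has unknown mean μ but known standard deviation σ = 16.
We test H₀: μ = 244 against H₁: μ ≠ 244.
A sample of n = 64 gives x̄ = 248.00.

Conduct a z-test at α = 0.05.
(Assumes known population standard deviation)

Standard error: SE = σ/√n = 16/√64 = 2.0000
z-statistic: z = (x̄ - μ₀)/SE = (248.00 - 244)/2.0000 = 2.0000
Critical value: ±1.960
p-value = 0.0455
Decision: reject H₀

Answer: z = 2.0000, reject H₀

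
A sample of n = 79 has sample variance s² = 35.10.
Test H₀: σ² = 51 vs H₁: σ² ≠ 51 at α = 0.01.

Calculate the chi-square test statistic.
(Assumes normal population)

df = n - 1 = 78
χ² = (n-1)s²/σ₀² = 78×35.10/51 = 53.6824
Critical values: χ²_{0.995,78} = 49.582, χ²_{0.005,78} = 113.911
Rejection region: χ² < 49.582 or χ² > 113.911
Decision: fail to reject H₀

Answer: χ² = 53.6824, fail to reject H₀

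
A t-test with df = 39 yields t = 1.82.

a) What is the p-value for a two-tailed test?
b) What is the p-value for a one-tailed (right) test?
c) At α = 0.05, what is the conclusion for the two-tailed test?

Using t-distribution with df = 39:
a) Two-tailed: p = 2×P(T > 1.82) = 0.0764
b) One-tailed: p = P(T > 1.82) = 0.0382
c) 0.0764 ≥ 0.05, fail to reject H₀

Answer: a) 0.0764, b) 0.0382, c) fail to reject H₀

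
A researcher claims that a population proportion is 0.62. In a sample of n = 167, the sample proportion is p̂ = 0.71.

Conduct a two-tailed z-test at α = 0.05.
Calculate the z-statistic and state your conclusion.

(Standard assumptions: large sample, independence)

Answer: z = 2.3962, reject H₀

Derivation:
H₀: p = 0.62, H₁: p ≠ 0.62
Standard error: SE = √(p₀(1-p₀)/n) = √(0.62×0.38/167) = 0.037560
z-statistic: z = (p̂ - p₀)/SE = (0.71 - 0.62)/0.037560 = 2.3962
Critical value: z_0.025 = ±1.960
p-value = 0.0166
Decision: reject H₀ at α = 0.05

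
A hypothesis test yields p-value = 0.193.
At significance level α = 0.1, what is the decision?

Compare p-value to α:
0.193 ≥ 0.1
Decision: fail to reject H₀

Answer: fail to reject H₀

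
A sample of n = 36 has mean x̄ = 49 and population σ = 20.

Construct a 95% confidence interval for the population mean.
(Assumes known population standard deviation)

Answer: (42.4667, 55.5333)

Derivation:
Confidence level: 95%, α = 0.05
z_0.025 = 1.960
SE = σ/√n = 20/√36 = 3.3333
Margin of error = 1.960 × 3.3333 = 6.5333
CI: x̄ ± margin = 49 ± 6.5333
CI: (42.4667, 55.5333)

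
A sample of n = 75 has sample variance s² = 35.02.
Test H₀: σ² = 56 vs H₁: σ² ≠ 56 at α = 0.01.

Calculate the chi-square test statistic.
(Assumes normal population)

df = n - 1 = 74
χ² = (n-1)s²/σ₀² = 74×35.02/56 = 46.2764
Critical values: χ²_{0.995,74} = 46.417, χ²_{0.005,74} = 109.074
Rejection region: χ² < 46.417 or χ² > 109.074
Decision: reject H₀

Answer: χ² = 46.2764, reject H₀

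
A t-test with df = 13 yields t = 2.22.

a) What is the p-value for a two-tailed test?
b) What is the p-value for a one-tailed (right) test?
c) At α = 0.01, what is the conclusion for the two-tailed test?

Using t-distribution with df = 13:
a) Two-tailed: p = 2×P(T > 2.22) = 0.0448
b) One-tailed: p = P(T > 2.22) = 0.0224
c) 0.0448 ≥ 0.01, fail to reject H₀

Answer: a) 0.0448, b) 0.0224, c) fail to reject H₀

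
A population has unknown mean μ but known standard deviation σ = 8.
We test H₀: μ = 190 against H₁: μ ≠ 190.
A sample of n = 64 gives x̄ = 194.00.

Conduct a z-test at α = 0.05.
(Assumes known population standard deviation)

Standard error: SE = σ/√n = 8/√64 = 1.0000
z-statistic: z = (x̄ - μ₀)/SE = (194.00 - 190)/1.0000 = 4.0000
Critical value: ±1.960
p-value = 0.0001
Decision: reject H₀

Answer: z = 4.0000, reject H₀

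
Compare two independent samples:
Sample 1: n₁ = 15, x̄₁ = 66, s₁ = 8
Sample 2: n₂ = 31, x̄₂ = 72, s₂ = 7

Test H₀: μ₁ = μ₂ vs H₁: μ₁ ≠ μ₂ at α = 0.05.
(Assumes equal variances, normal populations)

Answer: t = -2.6015, reject H₀

Derivation:
Pooled variance: s²_p = [14×8² + 30×7²]/(44) = 53.7727
s_p = 7.3330
SE = s_p×√(1/n₁ + 1/n₂) = 7.3330×√(1/15 + 1/31) = 2.3064
t = (x̄₁ - x̄₂)/SE = (66 - 72)/2.3064 = -2.6015
df = 44, t-critical = ±2.015
Decision: reject H₀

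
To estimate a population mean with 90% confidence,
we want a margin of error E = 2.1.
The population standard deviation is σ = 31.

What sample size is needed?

Answer: n = 590

Derivation:
z_0.05 = 1.645
n = (z×σ/E)² = (1.645×31/2.1)²
n = 589.6803
Round up: n = 590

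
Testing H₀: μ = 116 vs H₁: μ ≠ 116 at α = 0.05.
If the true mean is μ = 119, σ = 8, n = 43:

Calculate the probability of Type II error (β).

Answer: β ≈ 0.3089

Derivation:
SE = σ/√n = 8/√43 = 1.2200
Critical values: μ₀ ± z_0.025×SE = 116 ± 1.960×1.2200
Acceptance region: (113.6088, 118.3912)
Under H₁ (μ = 119): z_high = (118.3912 - 119)/1.2200 = -0.4990, z_low = (113.6088 - 119)/1.2200 = -4.4190
β = P(not reject | H₁) = Φ(-0.4990) - Φ(-4.4190) ≈ 0.3089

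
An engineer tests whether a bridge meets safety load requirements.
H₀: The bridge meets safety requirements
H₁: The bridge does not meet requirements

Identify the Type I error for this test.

Answer: Unnecessarily closing a safe bridge for repairs

Derivation:
Type I error: rejecting H₀ when it is actually true (false positive).
Type II error: failing to reject H₀ when H₁ is actually true (false negative).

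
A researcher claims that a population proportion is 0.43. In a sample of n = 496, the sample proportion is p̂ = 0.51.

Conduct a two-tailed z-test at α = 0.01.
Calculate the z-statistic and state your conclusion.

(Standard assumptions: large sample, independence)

Answer: z = 3.5987, reject H₀

Derivation:
H₀: p = 0.43, H₁: p ≠ 0.43
Standard error: SE = √(p₀(1-p₀)/n) = √(0.43×0.57/496) = 0.022230
z-statistic: z = (p̂ - p₀)/SE = (0.51 - 0.43)/0.022230 = 3.5987
Critical value: z_0.005 = ±2.576
p-value = 0.0003
Decision: reject H₀ at α = 0.01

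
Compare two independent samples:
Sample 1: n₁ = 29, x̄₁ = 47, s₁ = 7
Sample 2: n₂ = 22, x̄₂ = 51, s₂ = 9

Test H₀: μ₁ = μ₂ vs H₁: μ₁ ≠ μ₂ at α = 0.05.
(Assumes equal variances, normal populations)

Pooled variance: s²_p = [28×7² + 21×9²]/(49) = 62.7143
s_p = 7.9192
SE = s_p×√(1/n₁ + 1/n₂) = 7.9192×√(1/29 + 1/22) = 2.2390
t = (x̄₁ - x̄₂)/SE = (47 - 51)/2.2390 = -1.7865
df = 49, t-critical = ±2.010
Decision: fail to reject H₀

Answer: t = -1.7865, fail to reject H₀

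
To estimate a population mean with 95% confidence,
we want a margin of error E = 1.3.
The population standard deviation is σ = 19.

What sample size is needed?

Answer: n = 821

Derivation:
z_0.025 = 1.960
n = (z×σ/E)² = (1.960×19/1.3)²
n = 820.6021
Round up: n = 821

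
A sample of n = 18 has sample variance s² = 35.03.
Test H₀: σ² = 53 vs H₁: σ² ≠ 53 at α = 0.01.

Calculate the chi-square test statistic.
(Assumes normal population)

Answer: χ² = 11.2360, fail to reject H₀

Derivation:
df = n - 1 = 17
χ² = (n-1)s²/σ₀² = 17×35.03/53 = 11.2360
Critical values: χ²_{0.995,17} = 5.697, χ²_{0.005,17} = 35.718
Rejection region: χ² < 5.697 or χ² > 35.718
Decision: fail to reject H₀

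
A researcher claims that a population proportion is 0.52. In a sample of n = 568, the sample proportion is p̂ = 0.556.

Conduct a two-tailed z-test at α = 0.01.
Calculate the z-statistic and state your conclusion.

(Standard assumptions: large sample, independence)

H₀: p = 0.52, H₁: p ≠ 0.52
Standard error: SE = √(p₀(1-p₀)/n) = √(0.52×0.48/568) = 0.020963
z-statistic: z = (p̂ - p₀)/SE = (0.556 - 0.52)/0.020963 = 1.7173
Critical value: z_0.005 = ±2.576
p-value = 0.0859
Decision: fail to reject H₀ at α = 0.01

Answer: z = 1.7173, fail to reject H₀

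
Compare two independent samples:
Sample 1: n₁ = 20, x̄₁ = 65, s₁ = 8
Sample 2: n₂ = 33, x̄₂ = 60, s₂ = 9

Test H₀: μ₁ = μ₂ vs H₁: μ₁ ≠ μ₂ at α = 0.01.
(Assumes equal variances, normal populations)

Answer: t = 2.0419, fail to reject H₀

Derivation:
Pooled variance: s²_p = [19×8² + 32×9²]/(51) = 74.6667
s_p = 8.6410
SE = s_p×√(1/n₁ + 1/n₂) = 8.6410×√(1/20 + 1/33) = 2.4487
t = (x̄₁ - x̄₂)/SE = (65 - 60)/2.4487 = 2.0419
df = 51, t-critical = ±2.676
Decision: fail to reject H₀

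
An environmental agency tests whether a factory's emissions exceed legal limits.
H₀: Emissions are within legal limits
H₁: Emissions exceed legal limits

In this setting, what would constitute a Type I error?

Answer: Citing a compliant factory for excess emissions

Derivation:
Type I error (α): Rejecting H₀ when H₀ is true
Type II error (β): Failing to reject H₀ when H₁ is true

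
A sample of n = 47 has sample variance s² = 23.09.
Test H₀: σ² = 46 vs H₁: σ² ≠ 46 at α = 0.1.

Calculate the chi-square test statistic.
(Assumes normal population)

df = n - 1 = 46
χ² = (n-1)s²/σ₀² = 46×23.09/46 = 23.0900
Critical values: χ²_{0.95,46} = 31.439, χ²_{0.05,46} = 62.830
Rejection region: χ² < 31.439 or χ² > 62.830
Decision: reject H₀

Answer: χ² = 23.0900, reject H₀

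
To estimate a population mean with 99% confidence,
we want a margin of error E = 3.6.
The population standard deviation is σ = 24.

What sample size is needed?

z_0.005 = 2.576
n = (z×σ/E)² = (2.576×24/3.6)²
n = 294.9234
Round up: n = 295

Answer: n = 295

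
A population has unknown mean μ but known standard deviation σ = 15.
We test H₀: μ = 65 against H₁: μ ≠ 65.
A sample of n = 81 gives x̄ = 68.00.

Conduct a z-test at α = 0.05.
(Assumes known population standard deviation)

Answer: z = 1.8000, fail to reject H₀

Derivation:
Standard error: SE = σ/√n = 15/√81 = 1.6667
z-statistic: z = (x̄ - μ₀)/SE = (68.00 - 65)/1.6667 = 1.8000
Critical value: ±1.960
p-value = 0.0719
Decision: fail to reject H₀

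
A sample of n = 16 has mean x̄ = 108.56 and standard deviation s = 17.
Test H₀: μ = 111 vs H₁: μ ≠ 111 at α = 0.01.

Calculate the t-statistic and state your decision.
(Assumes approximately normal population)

Answer: t = -0.5741, fail to reject H₀

Derivation:
df = n - 1 = 15
SE = s/√n = 17/√16 = 4.2500
t = (x̄ - μ₀)/SE = (108.56 - 111)/4.2500 = -0.5741
Critical value: t_{0.005,15} = ±2.947
p-value ≈ 0.5744
Decision: fail to reject H₀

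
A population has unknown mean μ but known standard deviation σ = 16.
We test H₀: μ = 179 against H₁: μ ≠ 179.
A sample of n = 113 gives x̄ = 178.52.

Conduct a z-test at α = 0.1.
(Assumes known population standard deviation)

Standard error: SE = σ/√n = 16/√113 = 1.5052
z-statistic: z = (x̄ - μ₀)/SE = (178.52 - 179)/1.5052 = -0.3189
Critical value: ±1.645
p-value = 0.7498
Decision: fail to reject H₀

Answer: z = -0.3189, fail to reject H₀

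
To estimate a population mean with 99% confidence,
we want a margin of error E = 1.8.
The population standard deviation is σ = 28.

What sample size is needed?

Answer: n = 1606

Derivation:
z_0.005 = 2.576
n = (z×σ/E)² = (2.576×28/1.8)²
n = 1605.6939
Round up: n = 1606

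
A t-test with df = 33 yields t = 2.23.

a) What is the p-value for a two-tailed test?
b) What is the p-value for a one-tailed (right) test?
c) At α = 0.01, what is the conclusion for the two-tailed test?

Answer: a) 0.0327, b) 0.0163, c) fail to reject H₀

Derivation:
Using t-distribution with df = 33:
a) Two-tailed: p = 2×P(T > 2.23) = 0.0327
b) One-tailed: p = P(T > 2.23) = 0.0163
c) 0.0327 ≥ 0.01, fail to reject H₀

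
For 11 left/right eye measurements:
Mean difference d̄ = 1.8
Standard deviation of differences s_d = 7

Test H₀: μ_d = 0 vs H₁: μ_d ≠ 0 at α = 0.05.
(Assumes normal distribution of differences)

df = n - 1 = 10
SE = s_d/√n = 7/√11 = 2.1106
t = d̄/SE = 1.8/2.1106 = 0.8528
Critical value: t_{0.025,10} = ±2.228
p-value ≈ 0.4137
Decision: fail to reject H₀

Answer: t = 0.8528, fail to reject H₀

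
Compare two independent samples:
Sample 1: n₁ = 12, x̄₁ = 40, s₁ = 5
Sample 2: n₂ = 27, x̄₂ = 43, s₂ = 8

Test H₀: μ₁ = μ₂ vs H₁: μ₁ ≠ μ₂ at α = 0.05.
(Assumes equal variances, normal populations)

Answer: t = -1.1945, fail to reject H₀

Derivation:
Pooled variance: s²_p = [11×5² + 26×8²]/(37) = 52.4054
s_p = 7.2392
SE = s_p×√(1/n₁ + 1/n₂) = 7.2392×√(1/12 + 1/27) = 2.5116
t = (x̄₁ - x̄₂)/SE = (40 - 43)/2.5116 = -1.1945
df = 37, t-critical = ±2.026
Decision: fail to reject H₀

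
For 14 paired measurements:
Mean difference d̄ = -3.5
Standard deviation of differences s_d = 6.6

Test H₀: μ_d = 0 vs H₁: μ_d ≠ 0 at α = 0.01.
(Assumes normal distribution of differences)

Answer: t = -1.9842, fail to reject H₀

Derivation:
df = n - 1 = 13
SE = s_d/√n = 6.6/√14 = 1.7639
t = d̄/SE = -3.5/1.7639 = -1.9842
Critical value: t_{0.005,13} = ±3.012
p-value ≈ 0.0688
Decision: fail to reject H₀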